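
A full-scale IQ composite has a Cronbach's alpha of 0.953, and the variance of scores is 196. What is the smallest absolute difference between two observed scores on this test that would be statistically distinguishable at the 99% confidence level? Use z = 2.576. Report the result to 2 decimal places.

11.06

σ = 196^(1/2) = 14.0000
The standard error of measurement is 14.0000×√(1 − 0.9530) ≈ 14.0000×0.2168 ≈ 3.0351.
SE_diff = SEM × √2 ≈ 3.0351 × 1.4142 ≈ 4.2923
Minimum reliable difference = 2.576 × SE_diff ≈ 2.576 × 4.2923 ≈ 11.0570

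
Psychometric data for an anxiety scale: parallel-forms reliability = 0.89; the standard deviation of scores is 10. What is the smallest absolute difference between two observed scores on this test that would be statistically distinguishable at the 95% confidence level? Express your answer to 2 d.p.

SEM = 10.000 × √(1 − 0.890) = 10.000 × √0.110 ≈ 10.000 × 0.332 ≈ 3.317
SE_diff = √2 × SEM ≈ 4.690
Smallest detectable difference = 1.96×4.690 ≈ 9.193

9.19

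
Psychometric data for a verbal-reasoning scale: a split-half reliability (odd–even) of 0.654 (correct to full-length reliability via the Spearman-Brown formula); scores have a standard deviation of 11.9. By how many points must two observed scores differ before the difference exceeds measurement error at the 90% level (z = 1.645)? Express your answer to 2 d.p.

12.66

r_full = 2·0.654 / (1 + 0.654) ≈ 0.791
SEM = 11.900 * √(1 − 0.791) = 11.900 * √0.209 ≈ 11.900 * 0.457 ≈ 5.443
SE_diff = SEM * √2 ≈ 5.443 * 1.414 ≈ 7.697
Minimum reliable difference = 1.645 * SE_diff ≈ 1.645 * 7.697 ≈ 12.662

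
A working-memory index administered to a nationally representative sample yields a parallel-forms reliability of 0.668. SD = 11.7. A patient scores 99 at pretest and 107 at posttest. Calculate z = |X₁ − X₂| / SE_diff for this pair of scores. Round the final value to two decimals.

The standard error of measurement is 11.700·√(1 − 0.668) ≈ 11.700·0.576 ≈ 6.741.
SE_diff = SEM · √2 ≈ 6.741 · 1.414 ≈ 9.534
z = 8 / 9.534 ≈ 0.839

0.84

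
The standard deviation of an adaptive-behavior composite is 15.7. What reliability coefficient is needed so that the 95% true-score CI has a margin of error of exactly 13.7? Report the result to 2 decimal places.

0.80

SEM needed = half-width / z = 13.7/1.96 ≈ 6.98980
r = 1 − (6.98980/15.7)² ≈ 1 − 0.19821 ≈ 0.80179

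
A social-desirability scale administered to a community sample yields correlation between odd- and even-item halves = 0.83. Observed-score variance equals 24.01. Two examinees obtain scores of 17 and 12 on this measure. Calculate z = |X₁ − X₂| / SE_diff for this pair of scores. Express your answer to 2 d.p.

SD = √24.01 = 4.900
Full-length reliability (Spearman-Brown) = 2(0.83)/(1+0.83) ≃ 0.907
SEM = 4.900*√(1 − 0.907) ≃ 1.493
SE_diff = √2 * SEM ≃ 2.112
z = |17 − 12| / 2.112 = 5 / 2.112 ≃ 2.367

2.37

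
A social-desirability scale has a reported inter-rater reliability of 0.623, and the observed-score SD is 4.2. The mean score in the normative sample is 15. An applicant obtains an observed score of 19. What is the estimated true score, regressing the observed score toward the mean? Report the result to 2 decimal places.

17.49

Estimated true score = 0.623·19 + (1 − 0.623)·15 ≃ 17.492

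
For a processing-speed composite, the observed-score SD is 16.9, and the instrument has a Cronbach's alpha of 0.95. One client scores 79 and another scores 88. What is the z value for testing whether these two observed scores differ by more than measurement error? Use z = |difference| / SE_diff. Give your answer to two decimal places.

SEM = 16.90000 × √(1 − 0.95000) = 16.90000 × √0.05000 ≈ 16.90000 × 0.22361 ≈ 3.77895
Standard error of the difference = 3.77895·√2 ≈ 5.34425
z = 9 / 5.34425 ≈ 1.68405

1.68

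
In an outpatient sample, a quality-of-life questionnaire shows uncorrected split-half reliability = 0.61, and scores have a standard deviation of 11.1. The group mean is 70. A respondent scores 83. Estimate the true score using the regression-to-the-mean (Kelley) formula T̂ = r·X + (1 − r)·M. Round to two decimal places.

79.85

r_full = 2·0.61 / (1 + 0.61) ≈ 0.75776
Estimated true score = 0.75776*83 + (1 − 0.75776)*70 ≈ 79.85093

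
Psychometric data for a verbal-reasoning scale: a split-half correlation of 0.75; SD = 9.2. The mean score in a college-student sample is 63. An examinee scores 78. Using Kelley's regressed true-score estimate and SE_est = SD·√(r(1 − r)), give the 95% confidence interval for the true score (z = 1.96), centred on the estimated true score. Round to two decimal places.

[69.55, 82.17]

Spearman-Brown: r = 2(0.75) / (1 + 0.75) = 1.5000 / 1.7500 ≈ 0.8571
T̂ = 0.8571(78) + 0.1429(63) ≈ 75.8571
SE_est = SD * √(r(1 − r)) = 9.2000 * √0.1224 ≈ 9.2000 * 0.3499 ≈ 3.2193
CI = 75.8571 ± 1.96 * 3.2193 → [69.5473, 82.1670]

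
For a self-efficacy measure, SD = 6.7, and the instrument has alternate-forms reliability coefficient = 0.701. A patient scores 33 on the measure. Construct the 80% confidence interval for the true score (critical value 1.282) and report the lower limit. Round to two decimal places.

28.30

SEM = 6.7000*√(1 − 0.7010) ≈ 3.6636
Margin = 1.282 * 3.6636 ≈ 4.6968
Lower bound: 33 − 4.6968 = 28.3032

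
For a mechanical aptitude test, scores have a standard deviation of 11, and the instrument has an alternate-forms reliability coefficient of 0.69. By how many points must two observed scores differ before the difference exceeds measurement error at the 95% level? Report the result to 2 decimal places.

The standard error of measurement is 11.000×√(1 − 0.690) ≃ 11.000×0.557 ≃ 6.125.
SE_diff = SEM × √2 ≃ 6.125 × 1.414 ≃ 8.661
Minimum reliable difference = 1.96 × SE_diff ≃ 1.96 × 8.661 ≃ 16.976

16.98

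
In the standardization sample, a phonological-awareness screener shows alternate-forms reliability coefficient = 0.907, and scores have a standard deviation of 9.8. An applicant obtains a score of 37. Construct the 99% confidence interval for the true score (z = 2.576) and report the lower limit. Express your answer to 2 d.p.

SEM = 9.8000·√(1 − 0.9070) ≈ 2.9886
Half-width = 2.576·2.9886 ≈ 7.6986
Lower bound: 37 − 7.6986 = 29.3014

29.30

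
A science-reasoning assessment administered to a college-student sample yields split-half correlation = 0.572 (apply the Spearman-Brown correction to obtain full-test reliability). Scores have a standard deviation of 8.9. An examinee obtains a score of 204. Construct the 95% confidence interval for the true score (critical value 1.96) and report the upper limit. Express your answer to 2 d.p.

Full-length reliability (Spearman-Brown) = 2(0.572)/(1+0.572) ≈ 0.728
SEM = 8.900 · √(1 − 0.728) = 8.900 · √0.272 ≈ 8.900 · 0.522 ≈ 4.644
Half-width = 1.96·4.644 ≈ 9.102
Upper bound: 204 + 9.102 = 213.102

213.10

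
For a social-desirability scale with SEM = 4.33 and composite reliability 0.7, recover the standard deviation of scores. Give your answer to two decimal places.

7.91

SD = SEM / √(1 − r) = 4.33 / √0.3000 ≃ 4.33 / 0.5477 ≃ 7.9055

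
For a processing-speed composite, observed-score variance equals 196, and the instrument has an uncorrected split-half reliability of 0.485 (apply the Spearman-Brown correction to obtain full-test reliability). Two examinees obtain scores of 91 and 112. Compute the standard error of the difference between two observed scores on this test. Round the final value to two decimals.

SD = √196 ≈ 14.000
Full-length reliability (Spearman-Brown) = 2(0.485)/(1+0.485) ≈ 0.653
SEM = 14.000 * √(1 − 0.653) = 14.000 * √0.347 ≈ 14.000 * 0.589 ≈ 8.245
Standard error of the difference = 8.245·√2 ≈ 11.660

11.66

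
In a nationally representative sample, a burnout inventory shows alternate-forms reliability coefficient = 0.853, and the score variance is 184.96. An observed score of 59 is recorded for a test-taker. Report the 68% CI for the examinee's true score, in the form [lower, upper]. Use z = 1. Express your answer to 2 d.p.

SD = √184.96 ≈ 13.60000
SEM = 13.60000 × √(1 − 0.85300) = 13.60000 × √0.14700 ≈ 13.60000 × 0.38341 ≈ 5.21432
1 × SEM ≈ 5.21432
Interval: (53.78568, 64.21432)

[53.79, 64.21]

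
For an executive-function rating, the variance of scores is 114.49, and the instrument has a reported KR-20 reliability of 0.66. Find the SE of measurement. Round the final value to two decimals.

6.24

SD = √114.49 = 10.700
SEM = 10.700 × √(1 − 0.660) = 10.700 × √0.340 ≈ 10.700 × 0.583 ≈ 6.239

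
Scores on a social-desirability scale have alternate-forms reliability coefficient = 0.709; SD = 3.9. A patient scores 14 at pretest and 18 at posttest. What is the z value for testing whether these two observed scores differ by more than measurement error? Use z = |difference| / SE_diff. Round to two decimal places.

1.34

SEM = 3.9000·√(1 − 0.7090) ≈ 2.1038
Standard error of the difference = 2.1038·√2 ≈ 2.9753
z = 4 / 2.9753 ≈ 1.3444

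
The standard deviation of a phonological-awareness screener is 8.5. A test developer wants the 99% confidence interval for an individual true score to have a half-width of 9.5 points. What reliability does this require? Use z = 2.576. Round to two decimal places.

SEM needed = half-width / z = 9.5/2.576 ≈ 3.6879
Required reliability = 1 − (SEM/SD)² = 1 − 0.1882 ≈ 0.8118

0.81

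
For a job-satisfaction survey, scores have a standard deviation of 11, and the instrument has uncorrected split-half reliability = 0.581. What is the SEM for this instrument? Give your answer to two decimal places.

r_full = 2·0.581 / (1 + 0.581) ≈ 0.735
The standard error of measurement is 11.000·√(1 − 0.735) ≈ 11.000·0.515 ≈ 5.663.

5.66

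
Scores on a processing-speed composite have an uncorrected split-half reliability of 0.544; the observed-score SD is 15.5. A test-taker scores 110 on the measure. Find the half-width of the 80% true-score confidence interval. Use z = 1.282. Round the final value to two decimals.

r_full = 2·0.544 / (1 + 0.544) ≃ 0.705
SEM = 15.500*√(1 − 0.705) ≃ 8.423
Half-width = 1.282*8.423 ≃ 10.799

10.80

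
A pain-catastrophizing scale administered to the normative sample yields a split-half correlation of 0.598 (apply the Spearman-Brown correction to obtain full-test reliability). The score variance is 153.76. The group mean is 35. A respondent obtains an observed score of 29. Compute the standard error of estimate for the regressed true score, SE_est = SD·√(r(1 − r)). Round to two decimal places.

σ = 153.76^(1/2) = 12.400
Full-length reliability (Spearman-Brown) = 2(0.598)/(1+0.598) ≈ 0.748
SE_est = SD * √(r(1 − r)) = 12.400 * √0.188 ≈ 12.400 * 0.434 ≈ 5.381

5.38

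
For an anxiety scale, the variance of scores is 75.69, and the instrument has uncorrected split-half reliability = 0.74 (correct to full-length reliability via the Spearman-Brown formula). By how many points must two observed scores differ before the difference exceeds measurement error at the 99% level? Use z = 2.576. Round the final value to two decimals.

12.25

SD = √75.69 = 8.700
Spearman-Brown: r = 2(0.74) / (1 + 0.74) = 1.480 / 1.740 ≃ 0.851
SEM = 8.700*√(1 − 0.851) ≃ 3.363
SE_diff = √2 * SEM ≃ 4.756
Minimum reliable difference = 2.576 * SE_diff ≃ 2.576 * 4.756 ≃ 12.252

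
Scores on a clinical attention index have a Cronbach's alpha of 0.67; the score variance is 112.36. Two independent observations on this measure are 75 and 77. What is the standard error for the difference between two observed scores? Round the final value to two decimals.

SD = √112.36 = 10.6000
SEM = 10.6000 · √(1 − 0.6700) = 10.6000 · √0.3300 ≈ 10.6000 · 0.5745 ≈ 6.0892
SE_diff = √2 · SEM ≈ 8.6115

8.61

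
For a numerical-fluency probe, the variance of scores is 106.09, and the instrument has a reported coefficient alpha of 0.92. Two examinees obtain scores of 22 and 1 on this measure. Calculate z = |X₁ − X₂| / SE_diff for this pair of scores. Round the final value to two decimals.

5.10

SD = √106.09 ≈ 10.30000
The standard error of measurement is 10.30000×√(1 − 0.92000) ≈ 10.30000×0.28284 ≈ 2.91328.
SE_diff = SEM × √2 ≈ 2.91328 × 1.41421 ≈ 4.12000
z = |22 − 1| / 4.12000 = 21 / 4.12000 ≈ 5.09709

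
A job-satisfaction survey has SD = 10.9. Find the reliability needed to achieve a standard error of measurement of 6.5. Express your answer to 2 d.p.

Required reliability = 1 − (SEM/SD)² = 1 − 0.35561 ≈ 0.64439

0.64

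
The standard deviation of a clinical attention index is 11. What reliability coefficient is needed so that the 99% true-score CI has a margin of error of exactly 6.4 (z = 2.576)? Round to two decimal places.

0.95

SEM needed = half-width / z = 6.4/2.576 ≈ 2.48447
r = 1 − (2.48447/11)² ≈ 1 − 0.05101 ≈ 0.94899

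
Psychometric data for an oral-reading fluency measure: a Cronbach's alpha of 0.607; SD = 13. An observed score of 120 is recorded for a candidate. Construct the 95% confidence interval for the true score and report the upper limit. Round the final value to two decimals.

135.97

SEM = 13.0000*√(1 − 0.6070) ≃ 8.1497
1.96 * SEM ≃ 15.9733
Upper limit = 120 + 15.9733 ≃ 135.9733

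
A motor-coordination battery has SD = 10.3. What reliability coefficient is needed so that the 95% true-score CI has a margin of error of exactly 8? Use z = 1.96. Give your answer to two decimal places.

0.84

Required SEM = 8 / 1.96 ≈ 4.082
r = 1 − (SEM / SD)² = 1 − (4.082 / 10.3)² ≈ 1 − 0.157 ≈ 0.843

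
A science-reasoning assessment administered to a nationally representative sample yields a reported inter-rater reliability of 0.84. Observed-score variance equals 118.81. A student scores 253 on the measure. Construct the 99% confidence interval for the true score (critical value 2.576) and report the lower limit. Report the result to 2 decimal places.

SD = √118.81 = 10.90000
SEM = 10.90000 · √(1 − 0.84000) = 10.90000 · √0.16000 ≃ 10.90000 · 0.40000 ≃ 4.36000
Margin = 2.576 · 4.36000 ≃ 11.23136
Lower limit = 253 − 11.23136 ≃ 241.76864

241.77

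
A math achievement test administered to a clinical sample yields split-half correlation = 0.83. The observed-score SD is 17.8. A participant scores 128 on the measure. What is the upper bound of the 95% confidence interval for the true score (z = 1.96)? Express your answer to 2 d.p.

138.63

Spearman-Brown: r = 2(0.83) / (1 + 0.83) = 1.6600 / 1.8300 ≃ 0.9071
The standard error of measurement is 17.8000×√(1 − 0.9071) ≃ 17.8000×0.3048 ≃ 5.4252.
1.96 × SEM ≃ 10.6335
Upper limit = 128 + 10.6335 ≃ 138.6335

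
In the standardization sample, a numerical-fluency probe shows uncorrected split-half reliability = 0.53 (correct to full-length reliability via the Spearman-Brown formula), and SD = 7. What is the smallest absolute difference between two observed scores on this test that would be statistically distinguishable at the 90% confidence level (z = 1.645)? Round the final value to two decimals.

Spearman-Brown: r = 2(0.53) / (1 + 0.53) = 1.0600 / 1.5300 ≈ 0.6928
SEM = 7.0000 × √(1 − 0.6928) = 7.0000 × √0.3072 ≈ 7.0000 × 0.5542 ≈ 3.8797
Standard error of the difference = 3.8797·√2 ≈ 5.4868
Minimum reliable difference = 1.645 × SE_diff ≈ 1.645 × 5.4868 ≈ 9.0257

9.03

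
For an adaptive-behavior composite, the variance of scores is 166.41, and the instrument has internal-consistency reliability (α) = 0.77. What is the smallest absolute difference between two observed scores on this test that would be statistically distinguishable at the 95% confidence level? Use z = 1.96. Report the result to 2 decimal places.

σ = 166.41^(1/2) = 12.90000
SEM = 12.90000×√(1 − 0.77000) ≈ 6.18662
Standard error of the difference = 6.18662·√2 ≈ 8.74921
Minimum reliable difference = 1.96 × SE_diff ≈ 1.96 × 8.74921 ≈ 17.14844

17.15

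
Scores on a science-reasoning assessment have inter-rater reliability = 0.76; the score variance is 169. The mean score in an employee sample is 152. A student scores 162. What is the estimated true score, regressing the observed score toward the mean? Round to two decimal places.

159.60

T̂ = 0.76000(162) + 0.24000(152) ≈ 159.60000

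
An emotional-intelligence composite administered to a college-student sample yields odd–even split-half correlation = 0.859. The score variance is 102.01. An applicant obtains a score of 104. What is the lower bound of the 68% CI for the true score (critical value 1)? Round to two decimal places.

101.22

σ = 102.01^(1/2) = 10.100
Full-length reliability (Spearman-Brown) = 2(0.859)/(1+0.859) ≈ 0.924
SEM = 10.100×√(1 − 0.924) ≈ 2.782
1 × SEM ≈ 2.782
Lower limit = 104 − 2.782 ≈ 101.218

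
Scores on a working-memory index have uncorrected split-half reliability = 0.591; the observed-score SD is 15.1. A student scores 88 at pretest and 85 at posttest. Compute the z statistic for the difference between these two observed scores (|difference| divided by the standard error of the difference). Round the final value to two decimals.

0.28

Spearman-Brown: r = 2(0.591) / (1 + 0.591) = 1.182 / 1.591 ≈ 0.743
The standard error of measurement is 15.100·√(1 − 0.743) ≈ 15.100·0.507 ≈ 7.656.
SE_diff = SEM · √2 ≈ 7.656 · 1.414 ≈ 10.827
z = 3 / 10.827 ≈ 0.277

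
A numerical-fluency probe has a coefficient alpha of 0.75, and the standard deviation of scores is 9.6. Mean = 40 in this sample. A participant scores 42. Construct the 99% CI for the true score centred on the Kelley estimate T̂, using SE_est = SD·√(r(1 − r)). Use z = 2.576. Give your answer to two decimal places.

Estimated true score = 0.7500*42 + (1 − 0.7500)*40 ≈ 41.5000
SE_est = 9.6000·√[r(1 − r)] ≈ 4.1569
CI = 41.5000 ± 2.576 * 4.1569 → [30.7918, 52.2082]

[30.79, 52.21]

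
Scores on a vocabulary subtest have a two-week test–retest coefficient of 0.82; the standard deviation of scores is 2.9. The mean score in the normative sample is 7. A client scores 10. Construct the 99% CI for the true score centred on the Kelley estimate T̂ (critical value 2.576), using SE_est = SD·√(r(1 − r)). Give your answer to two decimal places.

[6.59, 12.33]

Estimated true score = 0.8200×10 + (1 − 0.8200)×7 ≃ 9.4600
SE_est = SD × √(r(1 − r)) = 2.9000 × √0.1476 ≃ 2.9000 × 0.3842 ≃ 1.1141
99% CI: 9.4600 ± 2.8700 ≃ (6.5900, 12.3300)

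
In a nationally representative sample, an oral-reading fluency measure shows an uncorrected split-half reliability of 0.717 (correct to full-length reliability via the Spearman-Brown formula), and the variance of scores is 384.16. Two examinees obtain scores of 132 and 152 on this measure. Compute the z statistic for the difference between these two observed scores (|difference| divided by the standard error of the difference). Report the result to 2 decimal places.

σ = 384.16^(1/2) = 19.6000
Spearman-Brown: r = 2(0.717) / (1 + 0.717) = 1.4340 / 1.7170 ≈ 0.8352
SEM = 19.6000·√(1 − 0.8352) ≈ 7.9573
SE_diff = SEM · √2 ≈ 7.9573 · 1.4142 ≈ 11.2533
z = 20 / 11.2533 ≈ 1.7773

1.78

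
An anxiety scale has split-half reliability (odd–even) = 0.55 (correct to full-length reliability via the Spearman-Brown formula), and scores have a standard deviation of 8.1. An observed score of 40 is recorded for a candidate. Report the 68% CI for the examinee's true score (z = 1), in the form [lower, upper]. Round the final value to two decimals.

Spearman-Brown: r = 2(0.55) / (1 + 0.55) = 1.1000 / 1.5500 ≈ 0.7097
SEM = 8.1000×√(1 − 0.7097) ≈ 4.3644
Margin = 1 × 4.3644 ≈ 4.3644
CI = 40 ± 4.3644 → [35.6356, 44.3644]

[35.64, 44.36]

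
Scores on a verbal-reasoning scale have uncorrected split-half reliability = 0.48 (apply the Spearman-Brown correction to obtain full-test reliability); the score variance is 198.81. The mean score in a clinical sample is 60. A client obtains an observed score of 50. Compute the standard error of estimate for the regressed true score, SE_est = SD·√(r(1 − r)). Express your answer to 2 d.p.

SD = √198.81 = 14.1000
Full-length reliability (Spearman-Brown) = 2(0.48)/(1+0.48) ≈ 0.6486
SE_est = SD × √(r(1 − r)) = 14.1000 × √0.2279 ≈ 14.1000 × 0.4774 ≈ 6.7312

6.73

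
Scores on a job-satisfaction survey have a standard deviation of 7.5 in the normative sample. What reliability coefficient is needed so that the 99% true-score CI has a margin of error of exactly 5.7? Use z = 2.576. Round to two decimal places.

Required SEM = 5.7 / 2.576 ≈ 2.2127
r = 1 − (SEM / SD)² = 1 − (2.2127 / 7.5)² ≈ 1 − 0.0870 ≈ 0.9130

0.91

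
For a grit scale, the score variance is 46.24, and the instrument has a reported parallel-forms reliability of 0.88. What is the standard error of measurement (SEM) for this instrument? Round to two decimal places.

σ = 46.24^(1/2) = 6.800
SEM = 6.800*√(1 − 0.880) ≈ 2.356

2.36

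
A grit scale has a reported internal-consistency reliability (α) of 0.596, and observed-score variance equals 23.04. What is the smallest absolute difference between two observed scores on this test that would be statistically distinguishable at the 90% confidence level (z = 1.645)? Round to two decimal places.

SD = √23.04 ≈ 4.800
SEM = 4.800 · √(1 − 0.596) = 4.800 · √0.404 ≈ 4.800 · 0.636 ≈ 3.051
SE_diff = SEM · √2 ≈ 3.051 · 1.414 ≈ 4.315
Minimum reliable difference = 1.645 · SE_diff ≈ 1.645 · 4.315 ≈ 7.098

7.10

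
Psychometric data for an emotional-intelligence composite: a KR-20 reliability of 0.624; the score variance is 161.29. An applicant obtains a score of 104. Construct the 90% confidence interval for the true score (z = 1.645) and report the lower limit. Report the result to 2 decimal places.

91.19

σ = 161.29^(1/2) = 12.7000
SEM = 12.7000 × √(1 − 0.6240) = 12.7000 × √0.3760 ≃ 12.7000 × 0.6132 ≃ 7.7875
Margin = 1.645 × 7.7875 ≃ 12.8104
Lower limit = 104 − 12.8104 ≃ 91.1896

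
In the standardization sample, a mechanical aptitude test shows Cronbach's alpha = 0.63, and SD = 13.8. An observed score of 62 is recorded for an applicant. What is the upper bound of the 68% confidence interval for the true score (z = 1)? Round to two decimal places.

SEM = 13.80000 · √(1 − 0.63000) = 13.80000 · √0.37000 ≃ 13.80000 · 0.60828 ≃ 8.39421
Margin = 1 · 8.39421 ≃ 8.39421
Upper limit = 62 + 8.39421 ≃ 70.39421

70.39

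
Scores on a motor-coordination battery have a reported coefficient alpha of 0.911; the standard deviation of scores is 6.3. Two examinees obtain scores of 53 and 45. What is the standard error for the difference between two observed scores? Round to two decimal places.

2.66

SEM = 6.3000 * √(1 − 0.9110) = 6.3000 * √0.0890 ≈ 6.3000 * 0.2983 ≈ 1.8795
SE_diff = √2 * SEM ≈ 2.6580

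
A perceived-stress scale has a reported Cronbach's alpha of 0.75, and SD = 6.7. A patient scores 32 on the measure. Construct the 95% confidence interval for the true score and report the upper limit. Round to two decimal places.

38.57

The standard error of measurement is 6.7000*√(1 − 0.7500) ≈ 6.7000*0.5000 ≈ 3.3500.
Half-width = 1.96*3.3500 ≈ 6.5660
Upper bound: 32 + 6.5660 = 38.5660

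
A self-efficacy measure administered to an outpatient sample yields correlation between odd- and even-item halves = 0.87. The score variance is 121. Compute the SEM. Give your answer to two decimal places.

SD = √121 = 11.00000
r_full = 2·0.87 / (1 + 0.87) ≃ 0.93048
SEM = 11.00000*√(1 − 0.93048) ≃ 2.90030

2.90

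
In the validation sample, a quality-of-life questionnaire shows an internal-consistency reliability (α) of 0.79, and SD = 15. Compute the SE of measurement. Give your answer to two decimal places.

The standard error of measurement is 15.0000*√(1 − 0.7900) ≈ 15.0000*0.4583 ≈ 6.8739.

6.87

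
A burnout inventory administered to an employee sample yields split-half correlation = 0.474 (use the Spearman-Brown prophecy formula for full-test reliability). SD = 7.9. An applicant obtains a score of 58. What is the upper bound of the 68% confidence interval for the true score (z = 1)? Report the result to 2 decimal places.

62.72

r_full = 2·0.474 / (1 + 0.474) ≈ 0.643
SEM = 7.900 × √(1 − 0.643) = 7.900 × √0.357 ≈ 7.900 × 0.597 ≈ 4.719
1 × SEM ≈ 4.719
Upper bound: 58 + 4.719 = 62.719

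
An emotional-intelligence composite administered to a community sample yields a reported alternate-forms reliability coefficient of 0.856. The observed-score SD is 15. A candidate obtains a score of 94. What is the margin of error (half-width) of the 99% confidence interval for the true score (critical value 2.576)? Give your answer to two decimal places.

SEM = 15.0000 × √(1 − 0.8560) = 15.0000 × √0.1440 ≈ 15.0000 × 0.3795 ≈ 5.6921
2.576 × SEM ≈ 14.6628

14.66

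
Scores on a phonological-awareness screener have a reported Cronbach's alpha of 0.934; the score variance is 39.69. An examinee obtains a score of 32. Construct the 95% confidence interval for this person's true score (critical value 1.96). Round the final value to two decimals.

[28.83, 35.17]

SD = √39.69 ≈ 6.300
The standard error of measurement is 6.300*√(1 − 0.934) ≈ 6.300*0.257 ≈ 1.618.
1.96 * SEM ≈ 3.172
CI = 32 ± 3.172 → [28.828, 35.172]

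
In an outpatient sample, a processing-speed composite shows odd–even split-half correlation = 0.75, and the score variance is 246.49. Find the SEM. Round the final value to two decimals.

5.93

SD = √246.49 = 15.70000
Full-length reliability (Spearman-Brown) = 2(0.75)/(1+0.75) ≈ 0.85714
SEM = 15.70000 * √(1 − 0.85714) = 15.70000 * √0.14286 ≈ 15.70000 * 0.37796 ≈ 5.93404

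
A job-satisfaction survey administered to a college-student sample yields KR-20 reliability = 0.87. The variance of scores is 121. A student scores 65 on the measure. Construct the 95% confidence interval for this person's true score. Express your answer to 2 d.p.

SD = √121 = 11.000
The standard error of measurement is 11.000×√(1 − 0.870) ≃ 11.000×0.361 ≃ 3.966.
1.96 × SEM ≃ 7.774
95% CI: 65 ± 7.774 = [57.226, 72.774]

[57.23, 72.77]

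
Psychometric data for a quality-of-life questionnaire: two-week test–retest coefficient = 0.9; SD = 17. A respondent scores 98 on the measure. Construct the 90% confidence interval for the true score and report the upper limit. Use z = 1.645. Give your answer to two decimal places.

106.84

SEM = 17.00000 · √(1 − 0.90000) = 17.00000 · √0.10000 ≈ 17.00000 · 0.31623 ≈ 5.37587
Half-width = 1.645·5.37587 ≈ 8.84331
Upper limit = 98 + 8.84331 ≈ 106.84331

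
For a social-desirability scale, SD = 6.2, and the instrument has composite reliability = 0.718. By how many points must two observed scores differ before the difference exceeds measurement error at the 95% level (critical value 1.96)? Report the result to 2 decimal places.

9.13

SEM = 6.2000*√(1 − 0.7180) ≈ 3.2924
SE_diff = SEM * √2 ≈ 3.2924 * 1.4142 ≈ 4.6562
Smallest detectable difference = 1.96*4.6562 ≈ 9.1261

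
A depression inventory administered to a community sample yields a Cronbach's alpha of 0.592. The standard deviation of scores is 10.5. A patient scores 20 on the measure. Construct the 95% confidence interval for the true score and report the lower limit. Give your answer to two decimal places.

6.85

SEM = 10.5000 · √(1 − 0.5920) = 10.5000 · √0.4080 ≈ 10.5000 · 0.6387 ≈ 6.7069
1.96 · SEM ≈ 13.1454
Lower bound: 20 − 13.1454 = 6.8546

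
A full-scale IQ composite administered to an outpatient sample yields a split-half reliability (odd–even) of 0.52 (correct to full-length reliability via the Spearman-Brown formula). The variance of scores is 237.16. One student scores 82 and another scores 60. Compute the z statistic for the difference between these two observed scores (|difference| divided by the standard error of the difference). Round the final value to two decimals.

σ = 237.16^(1/2) = 15.4000
Full-length reliability (Spearman-Brown) = 2(0.52)/(1+0.52) ≈ 0.6842
SEM = 15.4000 * √(1 − 0.6842) = 15.4000 * √0.3158 ≈ 15.4000 * 0.5620 ≈ 8.6541
SE_diff = SEM * √2 ≈ 8.6541 * 1.4142 ≈ 12.2387
z = 22 / 12.2387 ≈ 1.7976

1.80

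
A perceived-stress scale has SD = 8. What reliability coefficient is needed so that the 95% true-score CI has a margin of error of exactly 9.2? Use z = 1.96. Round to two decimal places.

0.66

Required SEM = 9.2 / 1.96 ≈ 4.694
Required reliability = 1 − (SEM/SD)² = 1 − 0.344 ≈ 0.656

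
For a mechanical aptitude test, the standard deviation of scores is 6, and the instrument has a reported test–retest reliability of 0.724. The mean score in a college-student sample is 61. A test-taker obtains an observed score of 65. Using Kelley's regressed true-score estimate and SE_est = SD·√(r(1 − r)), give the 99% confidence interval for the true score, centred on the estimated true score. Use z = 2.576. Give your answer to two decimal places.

[56.99, 70.81]

T̂ = r·X + (1 − r)·M = 0.7240×65 + 0.2760×61 = 47.0600 + 16.8360 ≈ 63.8960
SE_est = 6.0000·√[r(1 − r)] ≈ 2.6821
CI = 63.8960 ± 2.576 × 2.6821 → [56.9869, 70.8051]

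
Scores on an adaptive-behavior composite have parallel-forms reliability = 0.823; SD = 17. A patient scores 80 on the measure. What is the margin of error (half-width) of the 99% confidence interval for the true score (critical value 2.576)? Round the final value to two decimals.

The standard error of measurement is 17.00000×√(1 − 0.82300) ≈ 17.00000×0.42071 ≈ 7.15213.
Margin = 2.576 × 7.15213 ≈ 18.42389

18.42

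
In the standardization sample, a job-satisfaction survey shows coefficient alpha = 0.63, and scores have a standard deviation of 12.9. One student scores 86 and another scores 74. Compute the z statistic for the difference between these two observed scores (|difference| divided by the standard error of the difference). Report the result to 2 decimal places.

SEM = 12.900*√(1 − 0.630) ≈ 7.847
SE_diff = SEM * √2 ≈ 7.847 * 1.414 ≈ 11.097
z = |86 − 74| / 11.097 = 12 / 11.097 ≈ 1.081

1.08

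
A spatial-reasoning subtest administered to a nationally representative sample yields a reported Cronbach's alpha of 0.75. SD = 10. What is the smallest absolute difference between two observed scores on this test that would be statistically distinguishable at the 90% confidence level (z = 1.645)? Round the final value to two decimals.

11.63

SEM = 10.0000 × √(1 − 0.7500) = 10.0000 × √0.2500 ≈ 10.0000 × 0.5000 ≈ 5.0000
Standard error of the difference = 5.0000·√2 ≈ 7.0711
Smallest detectable difference = 1.645×7.0711 ≈ 11.6319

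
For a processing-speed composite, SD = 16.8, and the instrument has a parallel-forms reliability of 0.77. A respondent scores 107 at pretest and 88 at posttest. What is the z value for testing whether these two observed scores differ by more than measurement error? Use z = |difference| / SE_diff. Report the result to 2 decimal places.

1.67

The standard error of measurement is 16.800×√(1 − 0.770) ≈ 16.800×0.480 ≈ 8.057.
Standard error of the difference = 8.057·√2 ≈ 11.394
z = |107 − 88| / 11.394 = 19 / 11.394 ≈ 1.667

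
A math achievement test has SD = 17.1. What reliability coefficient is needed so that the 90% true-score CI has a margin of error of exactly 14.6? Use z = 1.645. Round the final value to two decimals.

0.73

Required SEM = 14.6 / 1.645 ≈ 8.87538
r = 1 − (8.87538/17.1)² ≈ 1 − 0.26939 ≈ 0.73061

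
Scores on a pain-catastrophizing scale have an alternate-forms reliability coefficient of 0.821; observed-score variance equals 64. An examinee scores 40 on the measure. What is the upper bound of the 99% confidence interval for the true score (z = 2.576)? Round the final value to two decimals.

σ = 64^(1/2) = 8.000
SEM = 8.000 * √(1 − 0.821) = 8.000 * √0.179 ≈ 8.000 * 0.423 ≈ 3.385
Half-width = 2.576*3.385 ≈ 8.719
Upper limit = 40 + 8.719 ≈ 48.719

48.72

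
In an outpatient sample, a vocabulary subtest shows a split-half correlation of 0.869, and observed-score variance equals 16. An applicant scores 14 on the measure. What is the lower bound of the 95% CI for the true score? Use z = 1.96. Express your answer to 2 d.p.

11.92

SD = √16 ≈ 4.0000
r_full = 2·0.869 / (1 + 0.869) ≈ 0.9299
SEM = 4.0000 × √(1 − 0.9299) = 4.0000 × √0.0701 ≈ 4.0000 × 0.2647 ≈ 1.0590
1.96 × SEM ≈ 2.0756
Lower bound: 14 − 2.0756 = 11.9244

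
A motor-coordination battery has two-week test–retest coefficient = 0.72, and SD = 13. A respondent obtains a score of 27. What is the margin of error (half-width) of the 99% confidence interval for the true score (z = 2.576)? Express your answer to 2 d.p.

SEM = 13.0000 × √(1 − 0.7200) = 13.0000 × √0.2800 ≈ 13.0000 × 0.5292 ≈ 6.8790
Margin = 2.576 × 6.8790 ≈ 17.7202

17.72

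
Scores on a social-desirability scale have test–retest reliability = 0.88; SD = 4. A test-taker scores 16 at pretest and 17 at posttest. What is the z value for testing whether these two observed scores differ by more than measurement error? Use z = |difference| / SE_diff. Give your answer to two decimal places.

0.51

The standard error of measurement is 4.0000×√(1 − 0.8800) ≈ 4.0000×0.3464 ≈ 1.3856.
SE_diff = SEM × √2 ≈ 1.3856 × 1.4142 ≈ 1.9596
z = |16 − 17| / 1.9596 = 1 / 1.9596 ≈ 0.5103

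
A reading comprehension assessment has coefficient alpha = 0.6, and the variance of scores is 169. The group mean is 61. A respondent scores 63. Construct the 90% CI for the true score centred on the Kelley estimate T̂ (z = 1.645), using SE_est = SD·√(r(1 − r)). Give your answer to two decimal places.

σ = 169^(1/2) = 13.000
Estimated true score = 0.600*63 + (1 − 0.600)*61 ≈ 62.200
SE_est = SD * √(r(1 − r)) = 13.000 * √0.240 ≈ 13.000 * 0.490 ≈ 6.369
90% CI: 62.200 ± 10.476 ≈ (51.724, 72.676)

[51.72, 72.68]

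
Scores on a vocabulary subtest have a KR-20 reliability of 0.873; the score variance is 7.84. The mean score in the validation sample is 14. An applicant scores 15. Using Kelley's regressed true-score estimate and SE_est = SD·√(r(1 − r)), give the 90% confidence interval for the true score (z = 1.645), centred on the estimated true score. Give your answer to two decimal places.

[13.34, 16.41]

SD = √7.84 ≈ 2.800
T̂ = r·X + (1 − r)·M = 0.873·15 + 0.127·14 = 13.095 + 1.778 ≈ 14.873
SE_est = SD · √(r(1 − r)) = 2.800 · √0.111 ≈ 2.800 · 0.333 ≈ 0.932
90% CI: 14.873 ± 1.534 ≈ (13.339, 16.407)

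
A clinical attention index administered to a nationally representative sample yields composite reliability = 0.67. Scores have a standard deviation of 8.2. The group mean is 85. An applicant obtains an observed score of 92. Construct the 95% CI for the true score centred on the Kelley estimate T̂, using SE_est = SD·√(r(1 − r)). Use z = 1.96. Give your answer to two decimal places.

[82.13, 97.25]

Estimated true score = 0.6700·92 + (1 − 0.6700)·85 ≈ 89.6900
SE_est = 8.2000·√(0.6700·0.3300) ≈ 3.8557
95% CI: 89.6900 ± 7.5573 ≈ (82.1327, 97.2473)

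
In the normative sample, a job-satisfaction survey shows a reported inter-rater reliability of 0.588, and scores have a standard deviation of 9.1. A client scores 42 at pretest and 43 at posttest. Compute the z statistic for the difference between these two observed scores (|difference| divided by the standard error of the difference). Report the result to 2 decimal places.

SEM = 9.100*√(1 − 0.588) ≈ 5.841
SE_diff = √2 * SEM ≈ 8.260
z = |42 − 43| / 8.260 = 1 / 8.260 ≈ 0.121

0.12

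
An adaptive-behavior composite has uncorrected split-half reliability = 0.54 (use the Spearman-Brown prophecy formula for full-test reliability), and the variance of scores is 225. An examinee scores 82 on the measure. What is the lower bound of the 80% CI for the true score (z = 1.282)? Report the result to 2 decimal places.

σ = 225^(1/2) = 15.0000
Spearman-Brown: r = 2(0.54) / (1 + 0.54) = 1.0800 / 1.5400 ≃ 0.7013
SEM = 15.0000 × √(1 − 0.7013) = 15.0000 × √0.2987 ≃ 15.0000 × 0.5465 ≃ 8.1980
1.282 × SEM ≃ 10.5099
Lower bound: 82 − 10.5099 = 71.4901

71.49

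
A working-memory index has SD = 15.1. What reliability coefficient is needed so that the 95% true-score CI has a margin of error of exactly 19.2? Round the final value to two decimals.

Required SEM = 19.2 / 1.96 ≈ 9.7959
r = 1 − (SEM / SD)² = 1 − (9.7959 / 15.1)² ≈ 1 − 0.4209 ≈ 0.5791

0.58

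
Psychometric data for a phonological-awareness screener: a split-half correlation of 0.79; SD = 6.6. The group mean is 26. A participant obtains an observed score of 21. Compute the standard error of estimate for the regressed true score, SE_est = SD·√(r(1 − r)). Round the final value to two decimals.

Full-length reliability (Spearman-Brown) = 2(0.79)/(1+0.79) ≈ 0.883
SE_est = SD * √(r(1 − r)) = 6.600 * √0.104 ≈ 6.600 * 0.322 ≈ 2.124

2.12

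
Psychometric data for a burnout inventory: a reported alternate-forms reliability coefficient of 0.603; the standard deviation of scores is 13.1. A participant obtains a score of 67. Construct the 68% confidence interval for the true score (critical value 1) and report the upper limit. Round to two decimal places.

75.25

The standard error of measurement is 13.10000*√(1 − 0.60300) ≃ 13.10000*0.63008 ≃ 8.25404.
Margin = 1 * 8.25404 ≃ 8.25404
Upper bound: 67 + 8.25404 = 75.25404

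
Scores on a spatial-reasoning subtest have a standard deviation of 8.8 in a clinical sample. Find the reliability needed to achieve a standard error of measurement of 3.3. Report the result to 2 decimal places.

0.86

r = 1 − (3.300/8.8)² ≃ 1 − 0.141 ≃ 0.859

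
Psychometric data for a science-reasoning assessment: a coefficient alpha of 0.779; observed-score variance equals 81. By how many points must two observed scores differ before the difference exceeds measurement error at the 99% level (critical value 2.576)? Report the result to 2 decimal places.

15.41

σ = 81^(1/2) = 9.00000
SEM = 9.00000·√(1 − 0.77900) ≃ 4.23096
Standard error of the difference = 4.23096·√2 ≃ 5.98348
Smallest detectable difference = 2.576·5.98348 ≃ 15.41344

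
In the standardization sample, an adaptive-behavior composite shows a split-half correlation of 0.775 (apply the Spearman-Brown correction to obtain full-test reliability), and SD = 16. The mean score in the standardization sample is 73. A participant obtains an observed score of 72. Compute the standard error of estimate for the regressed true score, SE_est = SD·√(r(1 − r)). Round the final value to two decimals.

Spearman-Brown: r = 2(0.775) / (1 + 0.775) = 1.550 / 1.775 ≈ 0.873
SE_est = SD · √(r(1 − r)) = 16.000 · √0.111 ≈ 16.000 · 0.333 ≈ 5.323

5.32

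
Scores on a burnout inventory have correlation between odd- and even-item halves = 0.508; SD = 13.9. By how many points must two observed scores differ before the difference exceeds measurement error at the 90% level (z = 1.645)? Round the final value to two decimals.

Spearman-Brown: r = 2(0.508) / (1 + 0.508) = 1.016 / 1.508 ≈ 0.674
SEM = 13.900·√(1 − 0.674) ≈ 7.940
SE_diff = √2 · SEM ≈ 11.228
Smallest detectable difference = 1.645·11.228 ≈ 18.470

18.47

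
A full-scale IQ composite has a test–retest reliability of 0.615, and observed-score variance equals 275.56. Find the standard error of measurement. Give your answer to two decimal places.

SD = √275.56 = 16.600
The standard error of measurement is 16.600×√(1 − 0.615) ≈ 16.600×0.620 ≈ 10.300.

10.30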